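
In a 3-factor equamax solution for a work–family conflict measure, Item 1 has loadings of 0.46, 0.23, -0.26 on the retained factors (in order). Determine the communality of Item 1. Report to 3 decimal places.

0.332

h² = 0.46² + 0.23² + (-0.26)² = 0.2116 + 0.0529 + 0.0676 = 0.3321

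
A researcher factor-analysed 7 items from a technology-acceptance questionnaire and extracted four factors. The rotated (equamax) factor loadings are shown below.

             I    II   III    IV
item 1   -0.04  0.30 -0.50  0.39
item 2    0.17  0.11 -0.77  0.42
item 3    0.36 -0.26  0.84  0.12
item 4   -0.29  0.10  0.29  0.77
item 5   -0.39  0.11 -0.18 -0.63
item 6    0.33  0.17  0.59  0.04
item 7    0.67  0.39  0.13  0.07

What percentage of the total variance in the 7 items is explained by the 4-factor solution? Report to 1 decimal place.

67.1%

Communalities: 0.4937, 0.8103, 0.9172, 0.7711, 0.5935, 0.4875, 0.6228; Σh² = 4.6961.
Total variance with 7 standardized items is 7, so the solution explains 4.6961/7 = 0.6709 = 67.09%.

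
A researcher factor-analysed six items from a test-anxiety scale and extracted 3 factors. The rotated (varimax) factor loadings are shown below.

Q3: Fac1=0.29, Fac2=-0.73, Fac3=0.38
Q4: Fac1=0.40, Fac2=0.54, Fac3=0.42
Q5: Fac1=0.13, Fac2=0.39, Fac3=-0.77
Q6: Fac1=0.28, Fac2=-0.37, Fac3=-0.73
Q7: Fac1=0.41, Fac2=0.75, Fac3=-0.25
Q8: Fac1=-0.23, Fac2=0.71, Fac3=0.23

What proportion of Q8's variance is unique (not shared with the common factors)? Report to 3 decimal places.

h² = (-0.23)² + 0.71² + 0.23² = 0.0529 + 0.5041 + 0.0529 = 0.6099
Uniqueness u² = 1 − h² = 1 − 0.6099 = 0.3901

0.390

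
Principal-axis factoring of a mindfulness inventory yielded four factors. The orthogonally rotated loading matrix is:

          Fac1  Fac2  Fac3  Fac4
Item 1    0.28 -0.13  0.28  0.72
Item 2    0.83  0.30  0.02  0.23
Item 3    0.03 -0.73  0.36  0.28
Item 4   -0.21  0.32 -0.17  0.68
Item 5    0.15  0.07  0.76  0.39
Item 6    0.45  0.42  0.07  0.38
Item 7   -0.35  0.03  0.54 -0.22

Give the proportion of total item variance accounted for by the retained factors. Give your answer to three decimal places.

Communalities: 0.6921, 0.8322, 0.7418, 0.6378, 0.7571, 0.5282, 0.4634; Σh² = 4.6526.
Total variance with 7 standardized items is 7, so the solution explains 4.6526/7 = 0.6647.

0.665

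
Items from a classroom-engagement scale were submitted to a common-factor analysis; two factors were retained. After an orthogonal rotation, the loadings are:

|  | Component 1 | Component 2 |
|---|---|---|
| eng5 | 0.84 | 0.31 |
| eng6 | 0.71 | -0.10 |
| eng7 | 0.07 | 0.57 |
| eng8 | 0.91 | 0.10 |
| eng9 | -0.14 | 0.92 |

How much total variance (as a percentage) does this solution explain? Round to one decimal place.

67.0%

Communalities: 0.8017, 0.5141, 0.3298, 0.8381, 0.8660; Σh² = 3.3497.
Total variance with 5 standardized items is 5, so the solution explains 3.3497/5 = 0.6699 = 66.99%.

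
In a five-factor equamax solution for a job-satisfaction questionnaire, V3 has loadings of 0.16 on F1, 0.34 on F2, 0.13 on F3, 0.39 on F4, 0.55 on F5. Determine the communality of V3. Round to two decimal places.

h² = 0.16² + 0.34² + 0.13² + 0.39² + 0.55² = 0.0256 + 0.1156 + 0.0169 + 0.1521 + 0.3025 = 0.6127

0.61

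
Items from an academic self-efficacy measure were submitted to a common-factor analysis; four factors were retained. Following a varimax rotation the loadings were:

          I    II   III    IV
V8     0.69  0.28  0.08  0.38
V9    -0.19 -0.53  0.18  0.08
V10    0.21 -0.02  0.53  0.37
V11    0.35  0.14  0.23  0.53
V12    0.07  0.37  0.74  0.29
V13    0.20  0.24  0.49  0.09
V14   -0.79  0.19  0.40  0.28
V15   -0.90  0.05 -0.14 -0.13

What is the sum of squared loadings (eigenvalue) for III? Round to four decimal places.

SS loadings for III = 0.08² + 0.18² + 0.53² + 0.23² + 0.74² + 0.49² + 0.40² + (-0.14)² = 0.0064 + 0.0324 + 0.2809 + 0.0529 + 0.5476 + 0.2401 + 0.1600 + 0.0196 = 1.3399

1.3399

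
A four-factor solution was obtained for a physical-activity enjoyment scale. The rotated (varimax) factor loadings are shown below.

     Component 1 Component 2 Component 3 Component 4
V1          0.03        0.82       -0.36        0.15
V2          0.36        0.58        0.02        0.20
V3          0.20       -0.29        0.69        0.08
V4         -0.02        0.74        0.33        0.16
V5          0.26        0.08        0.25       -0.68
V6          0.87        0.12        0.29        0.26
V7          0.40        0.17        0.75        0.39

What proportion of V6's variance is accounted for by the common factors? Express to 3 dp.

0.923

h² = 0.87² + 0.12² + 0.29² + 0.26² = 0.7569 + 0.0144 + 0.0841 + 0.0676 = 0.9230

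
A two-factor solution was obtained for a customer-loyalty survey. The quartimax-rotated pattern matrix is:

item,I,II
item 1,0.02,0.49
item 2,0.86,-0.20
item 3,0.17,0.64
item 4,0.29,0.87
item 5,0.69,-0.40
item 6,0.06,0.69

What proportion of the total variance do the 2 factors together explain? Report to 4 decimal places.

Communalities: 0.2405, 0.7796, 0.4385, 0.8410, 0.6361, 0.4797; Σh² = 3.4154.
Total variance with 6 standardized items is 6, so the solution explains 3.4154/6 = 0.5692.

0.5692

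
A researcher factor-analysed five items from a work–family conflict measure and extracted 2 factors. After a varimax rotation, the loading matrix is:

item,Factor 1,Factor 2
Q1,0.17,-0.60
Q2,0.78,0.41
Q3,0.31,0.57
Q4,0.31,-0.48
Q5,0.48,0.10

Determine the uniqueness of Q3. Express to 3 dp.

0.579

h² = 0.31² + 0.57² = 0.0961 + 0.3249 = 0.4210
Uniqueness u² = 1 − h² = 1 − 0.4210 = 0.5790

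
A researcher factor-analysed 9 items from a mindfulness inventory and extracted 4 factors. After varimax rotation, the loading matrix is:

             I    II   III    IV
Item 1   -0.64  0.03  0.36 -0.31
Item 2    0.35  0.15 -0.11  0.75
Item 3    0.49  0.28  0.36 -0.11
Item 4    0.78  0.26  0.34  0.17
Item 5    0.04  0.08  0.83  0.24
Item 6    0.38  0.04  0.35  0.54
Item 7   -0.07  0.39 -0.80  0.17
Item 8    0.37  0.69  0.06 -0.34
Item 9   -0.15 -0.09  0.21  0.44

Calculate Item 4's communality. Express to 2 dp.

h² = 0.78² + 0.26² + 0.34² + 0.17² = 0.6084 + 0.0676 + 0.1156 + 0.0289 = 0.8205

0.82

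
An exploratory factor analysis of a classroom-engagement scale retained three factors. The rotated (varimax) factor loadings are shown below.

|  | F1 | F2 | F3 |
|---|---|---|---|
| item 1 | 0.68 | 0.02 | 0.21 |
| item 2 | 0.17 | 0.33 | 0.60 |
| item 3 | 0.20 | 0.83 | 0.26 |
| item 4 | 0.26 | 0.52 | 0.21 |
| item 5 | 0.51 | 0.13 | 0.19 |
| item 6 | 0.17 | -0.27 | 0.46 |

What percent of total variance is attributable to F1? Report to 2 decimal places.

14.80%

SS loadings for F1 = 0.68² + 0.17² + 0.20² + 0.26² + 0.51² + 0.17² = 0.8879
With 6 standardized items, total variance = 6. Proportion = 0.8879/6 = 0.1480 → 14.80%.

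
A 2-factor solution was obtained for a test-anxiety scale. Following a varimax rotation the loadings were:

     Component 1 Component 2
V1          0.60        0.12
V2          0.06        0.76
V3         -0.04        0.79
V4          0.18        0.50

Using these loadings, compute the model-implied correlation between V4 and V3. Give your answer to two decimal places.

r̂ = Σ λ_i·λ_j across factors = (0.18)(-0.04) + (0.50)(0.79)
  = -0.0072 +0.3950 = 0.3878

0.39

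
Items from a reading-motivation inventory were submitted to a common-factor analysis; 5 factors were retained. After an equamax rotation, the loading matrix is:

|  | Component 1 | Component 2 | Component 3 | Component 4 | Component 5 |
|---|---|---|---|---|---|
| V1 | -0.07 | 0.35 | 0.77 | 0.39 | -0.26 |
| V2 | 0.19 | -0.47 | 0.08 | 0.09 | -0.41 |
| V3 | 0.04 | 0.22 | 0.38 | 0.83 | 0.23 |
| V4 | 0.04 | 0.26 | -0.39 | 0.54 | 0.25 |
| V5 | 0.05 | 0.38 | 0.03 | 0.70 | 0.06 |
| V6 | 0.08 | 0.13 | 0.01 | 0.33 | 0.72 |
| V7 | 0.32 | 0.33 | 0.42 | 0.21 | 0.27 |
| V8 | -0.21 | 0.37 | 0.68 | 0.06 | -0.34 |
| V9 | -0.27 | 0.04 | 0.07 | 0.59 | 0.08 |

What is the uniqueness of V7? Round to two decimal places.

h² = 0.32² + 0.33² + 0.42² + 0.21² + 0.27² = 0.1024 + 0.1089 + 0.1764 + 0.0441 + 0.0729 = 0.5047
Uniqueness u² = 1 − h² = 1 − 0.5047 = 0.4953

0.50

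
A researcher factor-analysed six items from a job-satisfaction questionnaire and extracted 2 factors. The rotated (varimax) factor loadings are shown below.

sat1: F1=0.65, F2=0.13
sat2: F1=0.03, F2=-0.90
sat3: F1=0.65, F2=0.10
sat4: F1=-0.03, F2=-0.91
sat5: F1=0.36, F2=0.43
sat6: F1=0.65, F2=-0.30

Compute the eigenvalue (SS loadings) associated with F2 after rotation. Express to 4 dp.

SS loadings for F2 = 0.13² + (-0.90)² + 0.10² + (-0.91)² + 0.43² + (-0.30)² = 0.0169 + 0.8100 + 0.0100 + 0.8281 + 0.1849 + 0.0900 = 1.9399

1.9399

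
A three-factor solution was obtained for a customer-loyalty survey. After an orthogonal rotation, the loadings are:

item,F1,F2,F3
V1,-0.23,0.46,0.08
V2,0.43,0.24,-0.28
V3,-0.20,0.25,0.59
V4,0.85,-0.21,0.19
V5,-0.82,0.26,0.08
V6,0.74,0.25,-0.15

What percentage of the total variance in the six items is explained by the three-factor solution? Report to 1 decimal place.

Communalities: 0.2709, 0.3209, 0.4506, 0.8027, 0.7464, 0.6326; Σh² = 3.2241.
Total variance with 6 standardized items is 6, so the solution explains 3.2241/6 = 0.5373 = 53.73%.

53.7%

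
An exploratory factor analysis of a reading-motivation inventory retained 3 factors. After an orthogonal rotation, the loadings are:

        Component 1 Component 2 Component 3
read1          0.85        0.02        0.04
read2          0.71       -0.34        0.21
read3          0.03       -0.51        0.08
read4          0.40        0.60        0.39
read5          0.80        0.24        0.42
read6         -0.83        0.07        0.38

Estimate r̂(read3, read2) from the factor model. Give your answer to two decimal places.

r̂ = Σ λ_i·λ_j across factors = (0.03)(0.71) + (-0.51)(-0.34) + (0.08)(0.21)
  = +0.0213 +0.1734 +0.0168 = 0.2115

0.21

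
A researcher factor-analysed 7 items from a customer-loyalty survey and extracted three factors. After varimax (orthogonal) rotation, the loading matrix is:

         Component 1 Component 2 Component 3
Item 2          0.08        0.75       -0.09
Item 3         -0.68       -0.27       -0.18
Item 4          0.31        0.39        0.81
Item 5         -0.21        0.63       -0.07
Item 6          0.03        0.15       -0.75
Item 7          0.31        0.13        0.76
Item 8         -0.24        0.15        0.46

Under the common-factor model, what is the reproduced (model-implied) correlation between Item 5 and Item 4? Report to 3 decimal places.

r̂ = Σ λ_i·λ_j across factors = (-0.21)(0.31) + (0.63)(0.39) + (-0.07)(0.81)
  = -0.0651 +0.2457 -0.0567 = 0.1239

0.124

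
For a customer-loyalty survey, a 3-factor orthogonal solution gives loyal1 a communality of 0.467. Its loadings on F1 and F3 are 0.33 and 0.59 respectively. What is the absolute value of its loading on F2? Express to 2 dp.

0.10

Under orthogonal rotation h² = Σλ², so λ_F2² = h² − (0.4570) = 0.467 − 0.4570 = 0.0100.
|λ| = √0.0100 = 0.1000.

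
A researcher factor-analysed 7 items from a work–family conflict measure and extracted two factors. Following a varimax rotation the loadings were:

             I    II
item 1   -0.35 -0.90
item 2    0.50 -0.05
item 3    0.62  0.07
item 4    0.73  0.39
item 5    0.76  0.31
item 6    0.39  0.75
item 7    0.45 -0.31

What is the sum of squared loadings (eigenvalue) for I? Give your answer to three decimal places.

SS loadings for I = (-0.35)² + 0.50² + 0.62² + 0.73² + 0.76² + 0.39² + 0.45² = 0.1225 + 0.2500 + 0.3844 + 0.5329 + 0.5776 + 0.1521 + 0.2025 = 2.2220

2.222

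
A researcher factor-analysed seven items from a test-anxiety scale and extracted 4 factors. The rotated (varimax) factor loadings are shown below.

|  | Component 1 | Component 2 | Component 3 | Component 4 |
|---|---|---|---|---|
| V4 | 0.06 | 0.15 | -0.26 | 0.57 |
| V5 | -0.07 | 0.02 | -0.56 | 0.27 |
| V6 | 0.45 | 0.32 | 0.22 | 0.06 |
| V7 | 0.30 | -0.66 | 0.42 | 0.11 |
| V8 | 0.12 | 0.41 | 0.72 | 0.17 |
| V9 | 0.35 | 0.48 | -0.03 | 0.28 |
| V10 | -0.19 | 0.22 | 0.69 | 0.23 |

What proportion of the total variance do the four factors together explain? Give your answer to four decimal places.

SS loadings by factor: 0.4740, 1.0078, 1.6014, 0.5737; total = 3.6569.
Total variance with 7 standardized items is 7, so the solution explains 3.6569/7 = 0.5224.

0.5224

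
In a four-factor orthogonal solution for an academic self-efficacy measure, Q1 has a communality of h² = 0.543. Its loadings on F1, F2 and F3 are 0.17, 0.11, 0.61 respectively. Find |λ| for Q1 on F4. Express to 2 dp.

0.36

Under orthogonal rotation h² = Σλ², so λ_F4² = h² − (0.4131) = 0.543 − 0.4131 = 0.1299.
|λ| = √0.1299 = 0.3604.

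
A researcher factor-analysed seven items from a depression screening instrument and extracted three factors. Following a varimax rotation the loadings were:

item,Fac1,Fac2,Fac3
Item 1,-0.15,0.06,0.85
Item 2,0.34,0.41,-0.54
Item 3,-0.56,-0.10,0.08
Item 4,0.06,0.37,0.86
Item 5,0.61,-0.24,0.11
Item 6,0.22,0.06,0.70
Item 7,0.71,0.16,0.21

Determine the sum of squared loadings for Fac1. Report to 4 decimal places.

1.3799

SS loadings for Fac1 = (-0.15)² + 0.34² + (-0.56)² + 0.06² + 0.61² + 0.22² + 0.71² = 0.0225 + 0.1156 + 0.3136 + 0.0036 + 0.3721 + 0.0484 + 0.5041 = 1.3799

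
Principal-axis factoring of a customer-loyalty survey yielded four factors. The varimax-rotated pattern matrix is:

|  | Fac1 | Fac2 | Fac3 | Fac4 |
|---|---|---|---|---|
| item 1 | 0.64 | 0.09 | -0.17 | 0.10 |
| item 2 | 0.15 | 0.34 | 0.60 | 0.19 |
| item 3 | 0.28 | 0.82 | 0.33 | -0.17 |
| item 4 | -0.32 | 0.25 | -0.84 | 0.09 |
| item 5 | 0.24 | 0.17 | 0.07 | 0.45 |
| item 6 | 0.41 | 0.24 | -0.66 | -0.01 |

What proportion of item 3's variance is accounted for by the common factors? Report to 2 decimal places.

0.89

h² = 0.28² + 0.82² + 0.33² + (-0.17)² = 0.0784 + 0.6724 + 0.1089 + 0.0289 = 0.8886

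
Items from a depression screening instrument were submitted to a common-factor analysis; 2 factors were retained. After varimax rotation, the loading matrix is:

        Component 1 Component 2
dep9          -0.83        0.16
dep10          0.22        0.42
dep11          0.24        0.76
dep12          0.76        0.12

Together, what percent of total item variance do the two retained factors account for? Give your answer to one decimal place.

54.2%

SS loadings by factor: 1.3725, 0.7940; total = 2.1665.
Total variance with 4 standardized items is 4, so the solution explains 2.1665/4 = 0.5416 = 54.16%.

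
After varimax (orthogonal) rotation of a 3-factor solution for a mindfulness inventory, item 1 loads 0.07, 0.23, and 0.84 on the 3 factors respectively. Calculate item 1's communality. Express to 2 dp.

0.76

h² = 0.07² + 0.23² + 0.84² = 0.0049 + 0.0529 + 0.7056 = 0.7634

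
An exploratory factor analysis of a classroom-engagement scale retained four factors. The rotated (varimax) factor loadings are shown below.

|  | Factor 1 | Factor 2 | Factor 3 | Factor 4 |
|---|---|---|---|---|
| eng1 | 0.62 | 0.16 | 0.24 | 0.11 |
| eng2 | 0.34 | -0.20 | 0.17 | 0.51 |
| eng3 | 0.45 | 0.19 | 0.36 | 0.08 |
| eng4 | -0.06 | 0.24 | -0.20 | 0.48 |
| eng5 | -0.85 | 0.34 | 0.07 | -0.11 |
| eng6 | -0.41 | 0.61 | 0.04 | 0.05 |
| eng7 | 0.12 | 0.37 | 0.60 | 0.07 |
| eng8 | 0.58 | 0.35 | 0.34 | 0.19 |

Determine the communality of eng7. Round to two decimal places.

h² = 0.12² + 0.37² + 0.60² + 0.07² = 0.0144 + 0.1369 + 0.3600 + 0.0049 = 0.5162

0.52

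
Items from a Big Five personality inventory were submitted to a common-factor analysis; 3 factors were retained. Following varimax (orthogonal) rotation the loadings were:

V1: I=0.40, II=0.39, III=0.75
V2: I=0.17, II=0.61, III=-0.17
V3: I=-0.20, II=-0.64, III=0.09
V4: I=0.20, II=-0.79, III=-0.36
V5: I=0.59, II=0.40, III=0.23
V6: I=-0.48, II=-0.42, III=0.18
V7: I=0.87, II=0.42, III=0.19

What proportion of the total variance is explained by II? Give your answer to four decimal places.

0.2958

SS loadings for II = 0.39² + 0.61² + (-0.64)² + (-0.79)² + 0.40² + (-0.42)² + 0.42² = 2.0707
Proportion of variance = 2.0707 / 7 = 0.2958.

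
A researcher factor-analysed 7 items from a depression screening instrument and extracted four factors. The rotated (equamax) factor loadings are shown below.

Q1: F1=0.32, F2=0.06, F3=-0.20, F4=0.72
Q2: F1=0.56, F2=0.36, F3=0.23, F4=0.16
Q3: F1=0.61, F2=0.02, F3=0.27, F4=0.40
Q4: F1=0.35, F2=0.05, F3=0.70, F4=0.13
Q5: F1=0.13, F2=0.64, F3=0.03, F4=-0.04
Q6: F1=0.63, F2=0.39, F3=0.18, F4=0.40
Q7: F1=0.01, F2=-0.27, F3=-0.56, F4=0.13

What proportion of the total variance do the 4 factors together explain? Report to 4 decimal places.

SS loadings by factor: 1.3245, 0.7707, 1.0027, 0.8994; total = 3.9973.
Total variance with 7 standardized items is 7, so the solution explains 3.9973/7 = 0.5710.

0.5710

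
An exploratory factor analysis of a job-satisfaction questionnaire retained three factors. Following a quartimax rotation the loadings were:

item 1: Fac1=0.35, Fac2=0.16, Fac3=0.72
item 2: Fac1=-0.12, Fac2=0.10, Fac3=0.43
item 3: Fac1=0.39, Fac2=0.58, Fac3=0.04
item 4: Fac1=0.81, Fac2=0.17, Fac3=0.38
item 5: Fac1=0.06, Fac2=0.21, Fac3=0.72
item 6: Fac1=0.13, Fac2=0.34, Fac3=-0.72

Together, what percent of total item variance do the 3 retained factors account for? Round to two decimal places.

56.87%

SS loadings by factor: 0.9656, 0.5606, 1.8861; total = 3.4123.
Total variance with 6 standardized items is 6, so the solution explains 3.4123/6 = 0.5687 = 56.87%.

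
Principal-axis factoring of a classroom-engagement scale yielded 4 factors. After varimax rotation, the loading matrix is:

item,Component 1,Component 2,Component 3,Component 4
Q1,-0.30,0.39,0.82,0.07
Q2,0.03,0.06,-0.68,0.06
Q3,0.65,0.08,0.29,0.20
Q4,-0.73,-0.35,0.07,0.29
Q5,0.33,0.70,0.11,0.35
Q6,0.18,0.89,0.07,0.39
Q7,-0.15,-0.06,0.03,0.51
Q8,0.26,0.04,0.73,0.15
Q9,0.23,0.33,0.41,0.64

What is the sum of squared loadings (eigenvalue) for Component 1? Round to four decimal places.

1.3306

SS loadings for Component 1 = (-0.30)² + 0.03² + 0.65² + (-0.73)² + 0.33² + 0.18² + (-0.15)² + 0.26² + 0.23² = 0.0900 + 0.0009 + 0.4225 + 0.5329 + 0.1089 + 0.0324 + 0.0225 + 0.0676 + 0.0529 = 1.3306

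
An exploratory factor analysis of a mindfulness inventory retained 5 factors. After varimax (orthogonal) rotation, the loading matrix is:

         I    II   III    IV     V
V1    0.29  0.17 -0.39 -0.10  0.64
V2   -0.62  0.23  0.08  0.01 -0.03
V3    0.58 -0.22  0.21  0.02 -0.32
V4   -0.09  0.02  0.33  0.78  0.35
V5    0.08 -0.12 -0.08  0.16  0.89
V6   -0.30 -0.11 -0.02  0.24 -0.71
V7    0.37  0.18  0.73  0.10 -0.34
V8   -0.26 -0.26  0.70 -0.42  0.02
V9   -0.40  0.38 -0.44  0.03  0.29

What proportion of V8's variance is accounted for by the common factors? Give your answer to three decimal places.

h² = (-0.26)² + (-0.26)² + 0.70² + (-0.42)² + 0.02² = 0.0676 + 0.0676 + 0.4900 + 0.1764 + 0.0004 = 0.8020

0.802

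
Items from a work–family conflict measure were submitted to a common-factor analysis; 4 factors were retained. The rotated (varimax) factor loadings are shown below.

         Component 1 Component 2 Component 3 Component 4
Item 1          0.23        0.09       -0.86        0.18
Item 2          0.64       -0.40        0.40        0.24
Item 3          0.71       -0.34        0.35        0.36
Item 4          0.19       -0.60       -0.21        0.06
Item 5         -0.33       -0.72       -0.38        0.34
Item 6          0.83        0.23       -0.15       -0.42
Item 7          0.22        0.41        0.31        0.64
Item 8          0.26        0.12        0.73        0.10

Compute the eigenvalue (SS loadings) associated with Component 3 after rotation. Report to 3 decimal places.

SS loadings for Component 3 = (-0.86)² + 0.40² + 0.35² + (-0.21)² + (-0.38)² + (-0.15)² + 0.31² + 0.73² = 0.7396 + 0.1600 + 0.1225 + 0.0441 + 0.1444 + 0.0225 + 0.0961 + 0.5329 = 1.8621

1.862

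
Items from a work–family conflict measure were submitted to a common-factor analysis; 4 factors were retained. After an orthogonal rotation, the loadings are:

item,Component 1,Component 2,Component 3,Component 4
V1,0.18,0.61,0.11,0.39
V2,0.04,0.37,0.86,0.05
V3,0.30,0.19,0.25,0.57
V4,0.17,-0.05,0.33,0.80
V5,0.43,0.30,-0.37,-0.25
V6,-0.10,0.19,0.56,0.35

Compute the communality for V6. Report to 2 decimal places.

0.48

h² = (-0.10)² + 0.19² + 0.56² + 0.35² = 0.0100 + 0.0361 + 0.3136 + 0.1225 = 0.4822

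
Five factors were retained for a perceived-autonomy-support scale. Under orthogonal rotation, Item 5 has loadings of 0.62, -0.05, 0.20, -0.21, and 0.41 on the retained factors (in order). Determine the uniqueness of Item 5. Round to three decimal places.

h² = 0.62² + (-0.05)² + 0.20² + (-0.21)² + 0.41² = 0.3844 + 0.0025 + 0.0400 + 0.0441 + 0.1681 = 0.6391
Uniqueness u² = 1 − h² = 1 − 0.6391 = 0.3609

0.361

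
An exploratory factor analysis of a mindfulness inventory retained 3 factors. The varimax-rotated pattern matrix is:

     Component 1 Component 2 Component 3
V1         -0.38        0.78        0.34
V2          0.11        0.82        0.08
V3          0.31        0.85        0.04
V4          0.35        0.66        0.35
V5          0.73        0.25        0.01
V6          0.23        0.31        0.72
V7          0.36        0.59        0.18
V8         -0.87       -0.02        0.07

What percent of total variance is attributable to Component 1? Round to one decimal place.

23.1%

SS loadings for Component 1 = (-0.38)² + 0.11² + 0.31² + 0.35² + 0.73² + 0.23² + 0.36² + (-0.87)² = 1.8474
With 8 standardized items, total variance = 8. Proportion = 1.8474/8 = 0.2309 → 23.09%.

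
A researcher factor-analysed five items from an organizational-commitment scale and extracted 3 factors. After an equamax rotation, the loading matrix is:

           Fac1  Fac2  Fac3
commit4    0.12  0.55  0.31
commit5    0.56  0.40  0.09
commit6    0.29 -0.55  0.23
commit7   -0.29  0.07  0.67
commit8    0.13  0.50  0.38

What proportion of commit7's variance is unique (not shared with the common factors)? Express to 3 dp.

0.462

h² = (-0.29)² + 0.07² + 0.67² = 0.0841 + 0.0049 + 0.4489 = 0.5379
Uniqueness u² = 1 − h² = 1 − 0.5379 = 0.4621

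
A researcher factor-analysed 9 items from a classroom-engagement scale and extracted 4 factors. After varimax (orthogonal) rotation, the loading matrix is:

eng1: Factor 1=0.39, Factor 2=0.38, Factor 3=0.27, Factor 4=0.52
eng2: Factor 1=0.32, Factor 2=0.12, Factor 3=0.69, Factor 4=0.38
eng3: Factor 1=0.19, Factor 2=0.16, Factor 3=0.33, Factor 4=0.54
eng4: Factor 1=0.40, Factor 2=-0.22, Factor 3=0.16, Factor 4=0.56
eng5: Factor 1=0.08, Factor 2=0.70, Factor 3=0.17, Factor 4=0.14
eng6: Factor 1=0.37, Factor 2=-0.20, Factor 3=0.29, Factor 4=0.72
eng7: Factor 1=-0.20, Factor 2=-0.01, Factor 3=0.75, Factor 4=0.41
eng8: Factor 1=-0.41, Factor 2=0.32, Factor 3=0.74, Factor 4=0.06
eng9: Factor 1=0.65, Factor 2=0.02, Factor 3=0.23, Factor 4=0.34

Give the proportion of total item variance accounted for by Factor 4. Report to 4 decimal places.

SS loadings for Factor 4 = 0.52² + 0.38² + 0.54² + 0.56² + 0.14² + 0.72² + 0.41² + 0.06² + 0.34² = 1.8453
Proportion of variance = 1.8453 / 9 = 0.2050.

0.2050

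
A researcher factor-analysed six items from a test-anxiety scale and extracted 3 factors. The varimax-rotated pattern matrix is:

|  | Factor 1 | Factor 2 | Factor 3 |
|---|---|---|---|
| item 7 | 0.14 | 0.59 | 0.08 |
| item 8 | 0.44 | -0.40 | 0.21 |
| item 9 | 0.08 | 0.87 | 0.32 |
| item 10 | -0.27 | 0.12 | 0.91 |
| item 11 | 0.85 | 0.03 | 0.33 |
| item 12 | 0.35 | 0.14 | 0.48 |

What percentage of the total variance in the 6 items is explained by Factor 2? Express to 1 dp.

21.7%

SS loadings for Factor 2 = 0.59² + (-0.40)² + 0.87² + 0.12² + 0.03² + 0.14² = 1.2999
With 6 standardized items, total variance = 6. Proportion = 1.2999/6 = 0.2167 → 21.67%.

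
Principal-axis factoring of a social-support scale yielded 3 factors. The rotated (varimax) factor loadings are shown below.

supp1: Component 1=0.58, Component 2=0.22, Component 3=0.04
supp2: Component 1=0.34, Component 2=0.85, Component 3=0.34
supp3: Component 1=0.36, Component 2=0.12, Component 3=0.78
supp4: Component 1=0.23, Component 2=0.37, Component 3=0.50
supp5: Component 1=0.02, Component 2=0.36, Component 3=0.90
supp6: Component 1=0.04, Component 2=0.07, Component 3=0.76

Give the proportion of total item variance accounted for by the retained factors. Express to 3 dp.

0.676

Communalities: 0.3864, 0.9537, 0.7524, 0.4398, 0.9400, 0.5841; Σh² = 4.0564.
Total variance with 6 standardized items is 6, so the solution explains 4.0564/6 = 0.6761.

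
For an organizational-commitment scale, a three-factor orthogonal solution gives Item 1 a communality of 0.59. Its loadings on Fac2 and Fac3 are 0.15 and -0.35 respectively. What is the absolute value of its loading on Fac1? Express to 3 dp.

0.667

Under orthogonal rotation h² = Σλ², so λ_Fac1² = h² − (0.1450) = 0.59 − 0.1450 = 0.4450.
|λ| = √0.4450 = 0.6671.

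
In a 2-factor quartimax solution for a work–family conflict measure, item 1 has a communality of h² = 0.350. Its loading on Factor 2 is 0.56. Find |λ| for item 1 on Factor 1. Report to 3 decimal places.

0.191

Under orthogonal rotation h² = Σλ², so λ_Factor 1² = h² − (0.3136) = 0.350 − 0.3136 = 0.0364.
|λ| = √0.0364 = 0.1908.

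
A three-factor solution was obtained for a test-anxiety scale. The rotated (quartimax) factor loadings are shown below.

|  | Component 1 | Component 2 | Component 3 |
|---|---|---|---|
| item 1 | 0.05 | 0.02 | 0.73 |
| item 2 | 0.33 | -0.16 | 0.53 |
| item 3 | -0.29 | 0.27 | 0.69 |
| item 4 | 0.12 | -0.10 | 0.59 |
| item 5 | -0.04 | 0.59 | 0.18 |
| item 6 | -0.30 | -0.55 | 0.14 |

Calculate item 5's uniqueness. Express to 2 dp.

0.62

h² = (-0.04)² + 0.59² + 0.18² = 0.0016 + 0.3481 + 0.0324 = 0.3821
Uniqueness u² = 1 − h² = 1 − 0.3821 = 0.6179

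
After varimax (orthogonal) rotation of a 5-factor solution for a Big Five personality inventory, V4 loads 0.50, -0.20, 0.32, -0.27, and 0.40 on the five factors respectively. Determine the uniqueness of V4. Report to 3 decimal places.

0.375

h² = 0.50² + (-0.20)² + 0.32² + (-0.27)² + 0.40² = 0.2500 + 0.0400 + 0.1024 + 0.0729 + 0.1600 = 0.6253
Uniqueness u² = 1 − h² = 1 − 0.6253 = 0.3747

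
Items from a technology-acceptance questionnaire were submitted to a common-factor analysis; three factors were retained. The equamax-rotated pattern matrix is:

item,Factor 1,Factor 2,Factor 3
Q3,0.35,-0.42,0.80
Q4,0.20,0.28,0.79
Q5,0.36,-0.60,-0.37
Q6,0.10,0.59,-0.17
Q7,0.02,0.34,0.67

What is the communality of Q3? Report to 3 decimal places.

0.939

h² = 0.35² + (-0.42)² + 0.80² = 0.1225 + 0.1764 + 0.6400 = 0.9389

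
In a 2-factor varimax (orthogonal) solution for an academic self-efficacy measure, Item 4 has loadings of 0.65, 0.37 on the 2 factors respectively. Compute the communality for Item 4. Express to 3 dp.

h² = 0.65² + 0.37² = 0.4225 + 0.1369 = 0.5594

0.559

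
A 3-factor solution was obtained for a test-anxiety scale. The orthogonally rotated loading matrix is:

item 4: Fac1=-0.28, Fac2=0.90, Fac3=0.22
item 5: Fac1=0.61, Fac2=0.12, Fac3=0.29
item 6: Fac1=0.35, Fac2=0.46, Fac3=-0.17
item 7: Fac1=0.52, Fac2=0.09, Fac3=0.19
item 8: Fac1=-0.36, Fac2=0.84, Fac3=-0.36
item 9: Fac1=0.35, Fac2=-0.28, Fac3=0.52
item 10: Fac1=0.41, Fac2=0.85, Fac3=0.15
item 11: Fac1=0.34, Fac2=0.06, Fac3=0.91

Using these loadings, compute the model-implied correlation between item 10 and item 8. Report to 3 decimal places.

r̂ = Σ λ_i·λ_j across factors = (0.41)(-0.36) + (0.85)(0.84) + (0.15)(-0.36)
  = -0.1476 +0.7140 -0.0540 = 0.5124

0.512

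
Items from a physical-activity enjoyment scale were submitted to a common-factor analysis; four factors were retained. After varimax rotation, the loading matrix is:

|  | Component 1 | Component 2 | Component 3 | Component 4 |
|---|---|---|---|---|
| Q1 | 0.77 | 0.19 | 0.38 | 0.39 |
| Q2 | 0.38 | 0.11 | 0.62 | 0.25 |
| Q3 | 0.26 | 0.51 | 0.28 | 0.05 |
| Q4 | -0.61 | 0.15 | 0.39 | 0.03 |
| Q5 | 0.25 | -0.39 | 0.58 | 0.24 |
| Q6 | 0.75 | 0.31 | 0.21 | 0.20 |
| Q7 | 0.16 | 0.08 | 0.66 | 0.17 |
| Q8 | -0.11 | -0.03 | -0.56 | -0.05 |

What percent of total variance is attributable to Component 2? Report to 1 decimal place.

SS loadings for Component 2 = 0.19² + 0.11² + 0.51² + 0.15² + (-0.39)² + 0.31² + 0.08² + (-0.03)² = 0.5863
With 8 standardized items, total variance = 8. Proportion = 0.5863/8 = 0.0733 → 7.33%.

7.3%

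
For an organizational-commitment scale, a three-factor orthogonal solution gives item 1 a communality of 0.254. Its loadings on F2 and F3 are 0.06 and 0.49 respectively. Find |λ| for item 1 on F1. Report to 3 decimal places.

0.101

Under orthogonal rotation h² = Σλ², so λ_F1² = h² − (0.2437) = 0.254 − 0.2437 = 0.0103.
|λ| = √0.0103 = 0.1015.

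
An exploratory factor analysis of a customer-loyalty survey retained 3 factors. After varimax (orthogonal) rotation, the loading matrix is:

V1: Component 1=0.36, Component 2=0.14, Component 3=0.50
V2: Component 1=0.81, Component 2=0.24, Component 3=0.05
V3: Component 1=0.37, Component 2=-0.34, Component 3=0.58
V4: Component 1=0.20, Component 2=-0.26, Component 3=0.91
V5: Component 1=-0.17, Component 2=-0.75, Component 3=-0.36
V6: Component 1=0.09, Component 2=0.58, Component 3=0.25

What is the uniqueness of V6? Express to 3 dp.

h² = 0.09² + 0.58² + 0.25² = 0.0081 + 0.3364 + 0.0625 = 0.4070
Uniqueness u² = 1 − h² = 1 − 0.4070 = 0.5930

0.593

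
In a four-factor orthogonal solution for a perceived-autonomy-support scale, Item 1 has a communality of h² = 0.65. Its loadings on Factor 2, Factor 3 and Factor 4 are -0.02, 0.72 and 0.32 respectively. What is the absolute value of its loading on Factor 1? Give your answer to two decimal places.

Under orthogonal rotation h² = Σλ², so λ_Factor 1² = h² − (0.6212) = 0.65 − 0.6212 = 0.0288.
|λ| = √0.0288 = 0.1697.

0.17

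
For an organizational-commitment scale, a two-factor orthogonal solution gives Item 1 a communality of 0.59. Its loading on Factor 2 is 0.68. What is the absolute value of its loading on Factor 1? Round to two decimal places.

Under orthogonal rotation h² = Σλ², so λ_Factor 1² = h² − (0.4624) = 0.59 − 0.4624 = 0.1276.
|λ| = √0.1276 = 0.3572.

0.36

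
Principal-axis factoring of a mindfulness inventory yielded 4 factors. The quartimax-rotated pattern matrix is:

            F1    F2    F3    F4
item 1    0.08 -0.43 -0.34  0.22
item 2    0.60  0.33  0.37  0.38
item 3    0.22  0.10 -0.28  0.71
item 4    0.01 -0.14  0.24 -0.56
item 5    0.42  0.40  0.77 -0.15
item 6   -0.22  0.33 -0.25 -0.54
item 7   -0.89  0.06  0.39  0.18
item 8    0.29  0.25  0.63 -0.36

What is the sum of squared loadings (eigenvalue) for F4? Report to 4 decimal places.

SS loadings for F4 = 0.22² + 0.38² + 0.71² + (-0.56)² + (-0.15)² + (-0.54)² + 0.18² + (-0.36)² = 0.0484 + 0.1444 + 0.5041 + 0.3136 + 0.0225 + 0.2916 + 0.0324 + 0.1296 = 1.4866

1.4866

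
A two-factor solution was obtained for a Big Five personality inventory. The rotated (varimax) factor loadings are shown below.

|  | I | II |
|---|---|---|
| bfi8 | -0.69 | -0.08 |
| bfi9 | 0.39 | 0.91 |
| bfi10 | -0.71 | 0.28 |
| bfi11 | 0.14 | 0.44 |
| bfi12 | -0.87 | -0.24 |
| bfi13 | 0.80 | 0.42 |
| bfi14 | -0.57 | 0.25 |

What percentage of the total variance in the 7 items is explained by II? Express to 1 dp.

SS loadings for II = (-0.08)² + 0.91² + 0.28² + 0.44² + (-0.24)² + 0.42² + 0.25² = 1.4030
With 7 standardized items, total variance = 7. Proportion = 1.4030/7 = 0.2004 → 20.04%.

20.0%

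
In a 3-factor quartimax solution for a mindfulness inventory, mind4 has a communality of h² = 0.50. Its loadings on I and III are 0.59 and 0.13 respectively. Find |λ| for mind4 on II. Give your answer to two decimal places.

0.37

Under orthogonal rotation h² = Σλ², so λ_II² = h² − (0.3650) = 0.50 − 0.3650 = 0.1350.
|λ| = √0.1350 = 0.3674.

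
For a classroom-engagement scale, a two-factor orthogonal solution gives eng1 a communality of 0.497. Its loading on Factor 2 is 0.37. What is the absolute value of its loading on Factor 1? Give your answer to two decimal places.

0.60

Under orthogonal rotation h² = Σλ², so λ_Factor 1² = h² − (0.1369) = 0.497 − 0.1369 = 0.3601.
|λ| = √0.3601 = 0.6001.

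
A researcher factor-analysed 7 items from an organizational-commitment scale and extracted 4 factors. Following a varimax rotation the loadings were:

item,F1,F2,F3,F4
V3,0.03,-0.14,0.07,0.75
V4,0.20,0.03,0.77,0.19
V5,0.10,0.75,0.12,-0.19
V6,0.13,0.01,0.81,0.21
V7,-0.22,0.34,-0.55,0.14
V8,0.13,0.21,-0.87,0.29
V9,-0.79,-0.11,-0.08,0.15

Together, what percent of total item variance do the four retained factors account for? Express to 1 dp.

SS loadings by factor: 0.7572, 0.7549, 2.3341, 0.8050; total = 4.6512.
Total variance with 7 standardized items is 7, so the solution explains 4.6512/7 = 0.6645 = 66.45%.

66.4%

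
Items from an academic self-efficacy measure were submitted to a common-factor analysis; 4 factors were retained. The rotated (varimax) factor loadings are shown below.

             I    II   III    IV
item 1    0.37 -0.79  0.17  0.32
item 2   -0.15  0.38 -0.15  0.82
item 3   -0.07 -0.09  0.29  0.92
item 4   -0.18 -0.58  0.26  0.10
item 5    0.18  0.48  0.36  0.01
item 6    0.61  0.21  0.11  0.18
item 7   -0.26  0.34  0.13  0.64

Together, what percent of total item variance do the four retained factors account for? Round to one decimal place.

Communalities: 0.8923, 0.8618, 0.9435, 0.4464, 0.3925, 0.4607, 0.6097; Σh² = 4.6069.
Total variance with 7 standardized items is 7, so the solution explains 4.6069/7 = 0.6581 = 65.81%.

65.8%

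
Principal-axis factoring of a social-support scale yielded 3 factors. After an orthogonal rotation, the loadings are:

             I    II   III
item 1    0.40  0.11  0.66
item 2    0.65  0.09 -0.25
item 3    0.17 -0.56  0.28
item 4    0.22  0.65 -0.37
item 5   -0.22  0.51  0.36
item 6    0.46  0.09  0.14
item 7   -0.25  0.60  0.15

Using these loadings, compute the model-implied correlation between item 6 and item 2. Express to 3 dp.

r̂ = Σ λ_i·λ_j across factors = (0.46)(0.65) + (0.09)(0.09) + (0.14)(-0.25)
  = +0.2990 +0.0081 -0.0350 = 0.2721

0.272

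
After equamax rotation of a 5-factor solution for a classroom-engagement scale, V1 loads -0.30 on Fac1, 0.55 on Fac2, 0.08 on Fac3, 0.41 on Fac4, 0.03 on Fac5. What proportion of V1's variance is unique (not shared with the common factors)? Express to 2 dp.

h² = (-0.30)² + 0.55² + 0.08² + 0.41² + 0.03² = 0.0900 + 0.3025 + 0.0064 + 0.1681 + 0.0009 = 0.5679
Uniqueness u² = 1 − h² = 1 − 0.5679 = 0.4321

0.43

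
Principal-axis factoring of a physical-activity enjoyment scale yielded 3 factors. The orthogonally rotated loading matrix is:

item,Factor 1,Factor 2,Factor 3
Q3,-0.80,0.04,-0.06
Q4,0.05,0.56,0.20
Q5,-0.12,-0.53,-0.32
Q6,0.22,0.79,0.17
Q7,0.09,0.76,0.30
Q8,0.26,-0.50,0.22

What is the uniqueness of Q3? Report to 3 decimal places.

0.355

h² = (-0.80)² + 0.04² + (-0.06)² = 0.6400 + 0.0016 + 0.0036 = 0.6452
Uniqueness u² = 1 − h² = 1 − 0.6452 = 0.3548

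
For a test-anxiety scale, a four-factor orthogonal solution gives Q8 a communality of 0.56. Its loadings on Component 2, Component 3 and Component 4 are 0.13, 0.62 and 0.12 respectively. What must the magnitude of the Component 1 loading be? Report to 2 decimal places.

Under orthogonal rotation h² = Σλ², so λ_Component 1² = h² − (0.4157) = 0.56 − 0.4157 = 0.1443.
|λ| = √0.1443 = 0.3799.

0.38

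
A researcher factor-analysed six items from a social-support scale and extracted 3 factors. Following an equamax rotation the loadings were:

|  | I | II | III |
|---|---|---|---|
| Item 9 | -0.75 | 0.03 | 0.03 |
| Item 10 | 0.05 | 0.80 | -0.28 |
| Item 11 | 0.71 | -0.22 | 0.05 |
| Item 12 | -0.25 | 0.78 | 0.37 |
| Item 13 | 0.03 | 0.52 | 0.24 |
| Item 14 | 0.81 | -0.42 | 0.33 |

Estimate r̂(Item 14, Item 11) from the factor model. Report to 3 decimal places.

0.684

r̂ = Σ λ_i·λ_j across factors = (0.81)(0.71) + (-0.42)(-0.22) + (0.33)(0.05)
  = +0.5751 +0.0924 +0.0165 = 0.6840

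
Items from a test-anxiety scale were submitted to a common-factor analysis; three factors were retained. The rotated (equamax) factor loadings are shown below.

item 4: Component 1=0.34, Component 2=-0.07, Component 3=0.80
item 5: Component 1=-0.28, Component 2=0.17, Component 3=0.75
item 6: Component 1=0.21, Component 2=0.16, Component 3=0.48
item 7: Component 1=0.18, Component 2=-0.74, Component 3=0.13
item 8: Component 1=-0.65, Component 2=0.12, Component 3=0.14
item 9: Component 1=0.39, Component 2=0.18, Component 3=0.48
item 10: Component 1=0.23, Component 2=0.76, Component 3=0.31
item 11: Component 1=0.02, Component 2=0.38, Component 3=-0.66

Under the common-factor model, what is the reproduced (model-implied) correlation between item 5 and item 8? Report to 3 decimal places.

r̂ = Σ λ_i·λ_j across factors = (-0.28)(-0.65) + (0.17)(0.12) + (0.75)(0.14)
  = +0.1820 +0.0204 +0.1050 = 0.3074

0.307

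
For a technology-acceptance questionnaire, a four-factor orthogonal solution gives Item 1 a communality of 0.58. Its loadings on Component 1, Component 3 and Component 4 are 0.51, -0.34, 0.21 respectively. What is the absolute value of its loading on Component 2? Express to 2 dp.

Under orthogonal rotation h² = Σλ², so λ_Component 2² = h² − (0.4198) = 0.58 − 0.4198 = 0.1602.
|λ| = √0.1602 = 0.4002.

0.40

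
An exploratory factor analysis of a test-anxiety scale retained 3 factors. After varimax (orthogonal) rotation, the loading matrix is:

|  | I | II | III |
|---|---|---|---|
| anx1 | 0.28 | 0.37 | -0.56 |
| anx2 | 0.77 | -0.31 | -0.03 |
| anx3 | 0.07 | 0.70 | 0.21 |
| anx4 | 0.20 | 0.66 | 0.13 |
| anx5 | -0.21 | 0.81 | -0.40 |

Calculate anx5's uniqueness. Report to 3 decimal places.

0.140

h² = (-0.21)² + 0.81² + (-0.40)² = 0.0441 + 0.6561 + 0.1600 = 0.8602
Uniqueness u² = 1 − h² = 1 − 0.8602 = 0.1398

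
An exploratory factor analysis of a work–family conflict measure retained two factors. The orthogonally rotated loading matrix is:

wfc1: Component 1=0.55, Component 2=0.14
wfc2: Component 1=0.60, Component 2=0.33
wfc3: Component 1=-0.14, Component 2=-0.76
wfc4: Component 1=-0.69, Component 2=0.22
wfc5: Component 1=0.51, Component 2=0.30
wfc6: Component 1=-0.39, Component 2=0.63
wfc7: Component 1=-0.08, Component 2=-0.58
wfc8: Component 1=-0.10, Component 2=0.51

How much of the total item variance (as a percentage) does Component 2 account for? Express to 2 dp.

22.97%

SS loadings for Component 2 = 0.14² + 0.33² + (-0.76)² + 0.22² + 0.30² + 0.63² + (-0.58)² + 0.51² = 1.8379
With 8 standardized items, total variance = 8. Proportion = 1.8379/8 = 0.2297 → 22.97%.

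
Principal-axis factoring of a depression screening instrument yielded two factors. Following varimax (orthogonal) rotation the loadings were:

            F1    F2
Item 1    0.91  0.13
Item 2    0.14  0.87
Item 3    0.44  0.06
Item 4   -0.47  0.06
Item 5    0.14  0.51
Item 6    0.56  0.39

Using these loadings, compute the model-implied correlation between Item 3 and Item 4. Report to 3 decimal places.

r̂ = Σ λ_i·λ_j across factors = (0.44)(-0.47) + (0.06)(0.06)
  = -0.2068 +0.0036 = -0.2032

-0.203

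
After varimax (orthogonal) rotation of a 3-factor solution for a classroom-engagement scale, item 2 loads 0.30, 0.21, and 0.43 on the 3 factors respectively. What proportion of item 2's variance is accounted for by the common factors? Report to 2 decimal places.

h² = 0.30² + 0.21² + 0.43² = 0.0900 + 0.0441 + 0.1849 = 0.3190

0.32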